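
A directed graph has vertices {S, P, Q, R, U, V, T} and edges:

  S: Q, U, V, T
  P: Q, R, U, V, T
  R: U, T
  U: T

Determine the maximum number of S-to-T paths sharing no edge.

Assign every edge capacity 1; by Menger, the answer equals the max flow.
Path S→T (+1); total 1.
Path S→U→T (+1); total 2.
No residual S→T path; max flow = 2.
Certifying cut of size 2: {S→T, S→U}.

2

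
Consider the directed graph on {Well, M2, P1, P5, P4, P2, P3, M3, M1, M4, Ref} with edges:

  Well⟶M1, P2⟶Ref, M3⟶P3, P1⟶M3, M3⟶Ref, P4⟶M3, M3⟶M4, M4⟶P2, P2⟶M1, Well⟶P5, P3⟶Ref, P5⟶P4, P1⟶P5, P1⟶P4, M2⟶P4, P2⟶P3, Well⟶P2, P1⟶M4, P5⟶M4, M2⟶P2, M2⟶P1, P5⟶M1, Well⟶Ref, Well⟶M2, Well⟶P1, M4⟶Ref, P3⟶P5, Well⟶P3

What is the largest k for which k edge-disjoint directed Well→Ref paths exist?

Assign every edge capacity 1; by Menger, the answer equals the max flow.
Path Well→Ref (+1); total 1.
Path Well→P2→Ref (+1); total 2.
Path Well→P3→Ref (+1); total 3.
Path Well→P1→M3→Ref (+1); total 4.
Path Well→P5→M4→Ref (+1); total 5.
No residual Well→Ref path; max flow = 5.
Certifying cut of size 5: {M3→Ref, M4→Ref, P2→Ref, P3→Ref, Well→Ref}.

5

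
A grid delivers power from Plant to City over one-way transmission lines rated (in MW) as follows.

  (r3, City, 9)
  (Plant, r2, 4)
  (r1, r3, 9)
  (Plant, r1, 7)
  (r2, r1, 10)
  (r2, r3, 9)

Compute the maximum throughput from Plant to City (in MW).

9

Augment Plant→r1→r3→City: bottleneck 7, flow now 7.
Augment Plant→r2→r3→City: bottleneck 2, flow now 9.
No augmenting path remains; maximum flow = 9.
In the residual graph, reachable from Plant: {Plant, r1, r2, r3}.
Min-cut edges: r3→City (9); capacity 9 = 9.
This cut is saturated, so no flow can exceed 9.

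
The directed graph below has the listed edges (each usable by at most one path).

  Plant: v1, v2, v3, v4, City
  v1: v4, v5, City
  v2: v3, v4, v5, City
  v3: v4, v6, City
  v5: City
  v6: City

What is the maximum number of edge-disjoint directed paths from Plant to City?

4

Assign every edge capacity 1; by Menger, the answer equals the max flow.
Path Plant→City (+1); total 1.
Path Plant→v1→City (+1); total 2.
Path Plant→v2→City (+1); total 3.
Path Plant→v3→City (+1); total 4.
No residual Plant→City path; max flow = 4.
Certifying cut of size 4: {Plant→City, Plant→v1, Plant→v2, Plant→v3}.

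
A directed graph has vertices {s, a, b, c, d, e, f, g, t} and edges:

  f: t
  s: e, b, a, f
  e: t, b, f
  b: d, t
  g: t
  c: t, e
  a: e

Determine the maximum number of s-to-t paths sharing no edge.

Assign every edge capacity 1; by Menger, the answer equals the max flow.
Path s→b→t (+1); total 1.
Path s→e→t (+1); total 2.
Path s→f→t (+1); total 3.
No residual s→t path; max flow = 3.
Certifying cut of size 3: {b→t, e→t, f→t}.

3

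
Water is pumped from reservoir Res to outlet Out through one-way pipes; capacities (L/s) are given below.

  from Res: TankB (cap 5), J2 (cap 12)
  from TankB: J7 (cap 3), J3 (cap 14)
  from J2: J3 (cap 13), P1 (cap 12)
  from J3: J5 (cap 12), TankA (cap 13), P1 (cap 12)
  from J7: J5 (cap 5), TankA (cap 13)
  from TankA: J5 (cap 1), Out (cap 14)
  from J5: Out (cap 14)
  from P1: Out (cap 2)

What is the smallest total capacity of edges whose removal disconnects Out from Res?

17

Augment Res→J2→P1→Out: bottleneck 2, flow now 2.
Augment Res→TankB→J3→TankA→Out: bottleneck 5, flow now 7.
Augment Res→J2→J3→TankA→Out: bottleneck 8, flow now 15.
Augment Res→J2→J3→J5→Out: bottleneck 2, flow now 17.
No augmenting path remains; maximum flow = 17.
By max-flow min-cut, the minimum cut capacity equals the max flow.
In the residual graph, reachable from Res: {Res}.
Min-cut edges: Res→TankB (5), Res→J2 (12); capacity 5 + 12 = 17.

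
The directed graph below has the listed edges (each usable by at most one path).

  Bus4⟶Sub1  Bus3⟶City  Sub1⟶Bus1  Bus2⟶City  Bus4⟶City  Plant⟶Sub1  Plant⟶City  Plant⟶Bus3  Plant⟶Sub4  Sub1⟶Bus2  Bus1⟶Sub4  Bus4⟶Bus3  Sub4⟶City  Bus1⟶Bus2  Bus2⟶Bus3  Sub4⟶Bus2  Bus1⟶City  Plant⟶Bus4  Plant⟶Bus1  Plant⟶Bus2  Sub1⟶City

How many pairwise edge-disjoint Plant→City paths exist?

7

Assign every edge capacity 1; by Menger, the answer equals the max flow.
Path Plant→City (+1); total 1.
Path Plant→Bus4→City (+1); total 2.
Path Plant→Sub1→City (+1); total 3.
Path Plant→Bus1→City (+1); total 4.
Path Plant→Sub4→City (+1); total 5.
Path Plant→Bus2→City (+1); total 6.
Path Plant→Bus3→City (+1); total 7.
No residual Plant→City path; max flow = 7.
Certifying cut of size 7: {Plant→Bus1, Plant→Bus2, Plant→Bus3, Plant→Bus4, Plant→City, Plant→Sub1, Plant→Sub4}.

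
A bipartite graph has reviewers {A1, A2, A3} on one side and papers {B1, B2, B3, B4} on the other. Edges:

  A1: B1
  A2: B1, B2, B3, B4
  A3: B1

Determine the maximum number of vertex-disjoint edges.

2

Unit-capacity flow: source→left, listed edges, right→sink; max matching = max flow.
Augmenting path A1→B1 (+1); matched 1.
Augmenting path A2→B2 (+1); matched 2.
No augmenting path remains; maximum matching = 2.
König certificate: {A2, B1} is a vertex cover of size 2 (every listed pair touches it), so no matching can be larger.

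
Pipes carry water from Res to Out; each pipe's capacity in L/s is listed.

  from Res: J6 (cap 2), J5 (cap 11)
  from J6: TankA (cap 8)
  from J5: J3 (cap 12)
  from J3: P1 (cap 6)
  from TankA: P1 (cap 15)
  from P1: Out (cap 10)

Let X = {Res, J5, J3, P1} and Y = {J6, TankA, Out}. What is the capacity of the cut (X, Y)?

Edges leaving {Res, J5, J3, P1}: Res→J6 (2), P1→Out (10).
Cut capacity = 2 + 10 = 12.

12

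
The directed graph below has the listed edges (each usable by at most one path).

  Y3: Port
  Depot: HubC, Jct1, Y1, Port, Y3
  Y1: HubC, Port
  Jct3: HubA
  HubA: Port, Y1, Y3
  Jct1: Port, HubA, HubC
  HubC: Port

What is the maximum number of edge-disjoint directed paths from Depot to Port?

5

Assign every edge capacity 1; by Menger, the answer equals the max flow.
Path Depot→Port (+1); total 1.
Path Depot→Y1→Port (+1); total 2.
Path Depot→Jct1→Port (+1); total 3.
Path Depot→HubC→Port (+1); total 4.
Path Depot→Y3→Port (+1); total 5.
No residual Depot→Port path; max flow = 5.
Certifying cut of size 5: {Depot→HubC, Depot→Jct1, Depot→Port, Depot→Y1, Depot→Y3}.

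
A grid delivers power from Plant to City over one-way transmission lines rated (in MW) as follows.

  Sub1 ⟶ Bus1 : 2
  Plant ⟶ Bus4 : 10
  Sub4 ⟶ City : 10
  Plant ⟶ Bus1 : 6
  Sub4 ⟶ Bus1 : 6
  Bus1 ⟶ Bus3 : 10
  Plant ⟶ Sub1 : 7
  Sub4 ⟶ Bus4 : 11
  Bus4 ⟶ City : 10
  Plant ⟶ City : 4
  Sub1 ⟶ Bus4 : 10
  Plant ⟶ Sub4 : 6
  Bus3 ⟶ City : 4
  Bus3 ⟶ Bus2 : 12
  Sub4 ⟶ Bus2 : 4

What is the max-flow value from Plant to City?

24

Augment Plant→City: bottleneck 4, flow now 4.
Augment Plant→Sub4→City: bottleneck 6, flow now 10.
Augment Plant→Bus4→City: bottleneck 10, flow now 20.
Augment Plant→Bus1→Bus3→City: bottleneck 4, flow now 24.
No augmenting path remains; maximum flow = 24.
In the residual graph, reachable from Plant: {Plant, Bus1, Sub1, Bus4, Bus3, Bus2}.
Min-cut edges: Plant→Sub4 (6), Plant→City (4), Bus4→City (10), Bus3→City (4); capacity 6 + 4 + 10 + 4 = 24.
This cut is saturated, so no flow can exceed 24.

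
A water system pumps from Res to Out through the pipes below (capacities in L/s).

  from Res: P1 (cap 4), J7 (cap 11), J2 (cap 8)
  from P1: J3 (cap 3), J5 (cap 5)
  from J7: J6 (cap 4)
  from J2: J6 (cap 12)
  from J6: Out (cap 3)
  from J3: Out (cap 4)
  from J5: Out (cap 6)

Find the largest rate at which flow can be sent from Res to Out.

7

Augment Res→P1→J3→Out: bottleneck 3, flow now 3.
Augment Res→P1→J5→Out: bottleneck 1, flow now 4.
Augment Res→J7→J6→Out: bottleneck 3, flow now 7.
No augmenting path remains; maximum flow = 7.
In the residual graph, reachable from Res: {Res, J7, J2, J6}.
Min-cut edges: Res→P1 (4), J6→Out (3); capacity 4 + 3 = 7.
This cut is saturated, so no flow can exceed 7.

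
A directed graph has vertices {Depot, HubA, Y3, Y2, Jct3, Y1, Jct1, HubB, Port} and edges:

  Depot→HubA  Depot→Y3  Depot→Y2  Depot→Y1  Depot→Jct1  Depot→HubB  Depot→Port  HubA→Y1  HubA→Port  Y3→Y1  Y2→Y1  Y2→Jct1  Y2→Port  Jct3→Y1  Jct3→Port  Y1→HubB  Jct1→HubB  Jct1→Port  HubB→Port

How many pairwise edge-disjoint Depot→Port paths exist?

5

Assign every edge capacity 1; by Menger, the answer equals the max flow.
Path Depot→Port (+1); total 1.
Path Depot→HubA→Port (+1); total 2.
Path Depot→Y2→Port (+1); total 3.
Path Depot→Jct1→Port (+1); total 4.
Path Depot→HubB→Port (+1); total 5.
No residual Depot→Port path; max flow = 5.
Certifying cut of size 5: {Depot→HubA, Depot→Jct1, Depot→Port, Depot→Y2, HubB→Port}.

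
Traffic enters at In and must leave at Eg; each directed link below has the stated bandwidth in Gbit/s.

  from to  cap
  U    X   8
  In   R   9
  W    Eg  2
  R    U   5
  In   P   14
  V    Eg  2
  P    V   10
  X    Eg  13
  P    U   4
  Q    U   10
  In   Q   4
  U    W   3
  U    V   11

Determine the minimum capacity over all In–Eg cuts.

12

Augment In→P→V→Eg: bottleneck 2, flow now 2.
Augment In→P→U→W→Eg: bottleneck 2, flow now 4.
Augment In→P→U→X→Eg: bottleneck 2, flow now 6.
Augment In→Q→U→X→Eg: bottleneck 4, flow now 10.
Augment In→R→U→X→Eg: bottleneck 2, flow now 12.
No augmenting path remains; maximum flow = 12.
By max-flow min-cut, the minimum cut capacity equals the max flow.
In the residual graph, reachable from In: {In, P, Q, R, U, V, W}.
Min-cut edges: U→X (8), V→Eg (2), W→Eg (2); capacity 8 + 2 + 2 = 12.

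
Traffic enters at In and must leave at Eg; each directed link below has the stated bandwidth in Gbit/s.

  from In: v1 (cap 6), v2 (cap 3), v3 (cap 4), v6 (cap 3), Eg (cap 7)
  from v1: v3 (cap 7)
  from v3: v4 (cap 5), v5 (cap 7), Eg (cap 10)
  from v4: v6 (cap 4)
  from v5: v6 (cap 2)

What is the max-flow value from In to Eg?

17

Augment In→Eg: bottleneck 7, flow now 7.
Augment In→v3→Eg: bottleneck 4, flow now 11.
Augment In→v1→v3→Eg: bottleneck 6, flow now 17.
No augmenting path remains; maximum flow = 17.
In the residual graph, reachable from In: {In, v2, v6}.
Min-cut edges: In→v1 (6), In→v3 (4), In→Eg (7); capacity 6 + 4 + 7 = 17.
This cut is saturated, so no flow can exceed 17.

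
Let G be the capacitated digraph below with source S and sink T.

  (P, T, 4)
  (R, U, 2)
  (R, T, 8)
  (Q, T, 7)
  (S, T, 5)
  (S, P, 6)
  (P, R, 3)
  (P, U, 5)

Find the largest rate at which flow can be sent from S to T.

11

Augment S→T: bottleneck 5, flow now 5.
Augment S→P→T: bottleneck 4, flow now 9.
Augment S→P→R→T: bottleneck 2, flow now 11.
No augmenting path remains; maximum flow = 11.
In the residual graph, reachable from S: {S}.
Min-cut edges: S→P (6), S→T (5); capacity 6 + 5 = 11.
This cut is saturated, so no flow can exceed 11.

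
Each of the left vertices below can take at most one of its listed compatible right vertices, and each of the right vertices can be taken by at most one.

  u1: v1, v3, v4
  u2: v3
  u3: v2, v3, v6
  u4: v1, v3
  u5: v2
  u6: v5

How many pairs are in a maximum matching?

6

Unit-capacity flow: source→left, listed edges, right→sink; max matching = max flow.
Augmenting path u1→v1 (+1); matched 1.
Augmenting path u2→v3 (+1); matched 2.
Augmenting path u3→v2 (+1); matched 3.
Augmenting path u6→v5 (+1); matched 4.
Augmenting path u4→v1→u1→v4 (+1); matched 5.
Augmenting path u5→v2→u3→v6 (+1); matched 6.
No augmenting path remains; maximum matching = 6.
König certificate: {u1, u2, u3, u4, u5, u6} is a vertex cover of size 6 (every listed pair touches it), so no matching can be larger.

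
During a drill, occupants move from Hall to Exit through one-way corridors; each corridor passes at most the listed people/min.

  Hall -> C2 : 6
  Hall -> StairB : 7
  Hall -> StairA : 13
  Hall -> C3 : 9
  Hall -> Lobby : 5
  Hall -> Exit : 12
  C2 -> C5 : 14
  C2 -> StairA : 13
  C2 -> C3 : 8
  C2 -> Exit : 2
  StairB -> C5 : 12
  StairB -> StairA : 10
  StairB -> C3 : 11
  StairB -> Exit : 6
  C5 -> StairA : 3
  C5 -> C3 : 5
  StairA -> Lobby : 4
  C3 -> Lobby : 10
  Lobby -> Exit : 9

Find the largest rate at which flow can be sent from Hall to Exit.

29

Augment Hall→Exit: bottleneck 12, flow now 12.
Augment Hall→C2→Exit: bottleneck 2, flow now 14.
Augment Hall→StairB→Exit: bottleneck 6, flow now 20.
Augment Hall→Lobby→Exit: bottleneck 5, flow now 25.
Augment Hall→StairA→Lobby→Exit: bottleneck 4, flow now 29.
No augmenting path remains; maximum flow = 29.
In the residual graph, reachable from Hall: {Hall, C2, StairB, C5, StairA, C3, Lobby}.
Min-cut edges: Hall→Exit (12), C2→Exit (2), StairB→Exit (6), Lobby→Exit (9); capacity 12 + 2 + 6 + 9 = 29.
This cut is saturated, so no flow can exceed 29.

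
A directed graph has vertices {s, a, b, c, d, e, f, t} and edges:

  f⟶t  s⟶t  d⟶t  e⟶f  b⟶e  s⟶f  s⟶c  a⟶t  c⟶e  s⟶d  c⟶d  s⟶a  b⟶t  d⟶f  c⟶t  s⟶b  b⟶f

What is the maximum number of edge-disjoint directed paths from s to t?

Assign every edge capacity 1; by Menger, the answer equals the max flow.
Path s→t (+1); total 1.
Path s→a→t (+1); total 2.
Path s→b→t (+1); total 3.
Path s→c→t (+1); total 4.
Path s→d→t (+1); total 5.
Path s→f→t (+1); total 6.
No residual s→t path; max flow = 6.
Certifying cut of size 6: {s→a, s→b, s→c, s→d, s→f, s→t}.

6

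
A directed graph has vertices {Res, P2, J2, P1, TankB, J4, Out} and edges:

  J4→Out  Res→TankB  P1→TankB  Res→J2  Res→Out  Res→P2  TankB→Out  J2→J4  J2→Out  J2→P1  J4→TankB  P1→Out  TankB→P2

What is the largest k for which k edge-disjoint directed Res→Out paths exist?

3

Assign every edge capacity 1; by Menger, the answer equals the max flow.
Path Res→Out (+1); total 1.
Path Res→J2→Out (+1); total 2.
Path Res→TankB→Out (+1); total 3.
No residual Res→Out path; max flow = 3.
Certifying cut of size 3: {Res→J2, Res→Out, Res→TankB}.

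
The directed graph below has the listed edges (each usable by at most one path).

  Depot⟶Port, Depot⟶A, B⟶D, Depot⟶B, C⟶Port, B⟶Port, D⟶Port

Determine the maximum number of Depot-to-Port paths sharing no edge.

2

Assign every edge capacity 1; by Menger, the answer equals the max flow.
Path Depot→Port (+1); total 1.
Path Depot→B→Port (+1); total 2.
No residual Depot→Port path; max flow = 2.
Certifying cut of size 2: {Depot→B, Depot→Port}.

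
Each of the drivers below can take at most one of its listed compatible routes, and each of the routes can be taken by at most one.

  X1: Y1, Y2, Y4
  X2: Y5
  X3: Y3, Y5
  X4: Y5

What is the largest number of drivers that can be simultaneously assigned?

Unit-capacity flow: source→left, listed edges, right→sink; max matching = max flow.
Augmenting path X1→Y1 (+1); matched 1.
Augmenting path X2→Y5 (+1); matched 2.
Augmenting path X3→Y3 (+1); matched 3.
No augmenting path remains; maximum matching = 3.
König certificate: {X1, X3, Y5} is a vertex cover of size 3 (every listed pair touches it), so no matching can be larger.

3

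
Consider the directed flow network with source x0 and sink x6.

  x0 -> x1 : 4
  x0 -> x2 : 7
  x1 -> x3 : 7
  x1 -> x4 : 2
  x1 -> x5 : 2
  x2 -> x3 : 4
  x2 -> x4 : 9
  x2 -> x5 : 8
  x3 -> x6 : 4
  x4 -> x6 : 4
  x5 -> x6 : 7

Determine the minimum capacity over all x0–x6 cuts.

Augment x0→x1→x3→x6: bottleneck 4, flow now 4.
Augment x0→x2→x4→x6: bottleneck 4, flow now 8.
Augment x0→x2→x5→x6: bottleneck 3, flow now 11.
No augmenting path remains; maximum flow = 11.
By max-flow min-cut, the minimum cut capacity equals the max flow.
In the residual graph, reachable from x0: {x0}.
Min-cut edges: x0→x1 (4), x0→x2 (7); capacity 4 + 7 = 11.

11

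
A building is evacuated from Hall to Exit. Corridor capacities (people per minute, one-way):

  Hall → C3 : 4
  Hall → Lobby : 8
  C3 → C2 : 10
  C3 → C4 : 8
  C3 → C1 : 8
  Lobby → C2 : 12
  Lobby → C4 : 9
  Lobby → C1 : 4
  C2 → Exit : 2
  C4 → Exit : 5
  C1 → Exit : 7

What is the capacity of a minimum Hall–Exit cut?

Augment Hall→C3→C2→Exit: bottleneck 2, flow now 2.
Augment Hall→C3→C4→Exit: bottleneck 2, flow now 4.
Augment Hall→Lobby→C4→Exit: bottleneck 3, flow now 7.
Augment Hall→Lobby→C1→Exit: bottleneck 4, flow now 11.
Augment Hall→Lobby→C2→C3→C1→Exit: bottleneck 1, flow now 12. (uses reverse residual edge)
No augmenting path remains; maximum flow = 12.
By max-flow min-cut, the minimum cut capacity equals the max flow.
In the residual graph, reachable from Hall: {Hall}.
Min-cut edges: Hall→C3 (4), Hall→Lobby (8); capacity 4 + 8 = 12.

12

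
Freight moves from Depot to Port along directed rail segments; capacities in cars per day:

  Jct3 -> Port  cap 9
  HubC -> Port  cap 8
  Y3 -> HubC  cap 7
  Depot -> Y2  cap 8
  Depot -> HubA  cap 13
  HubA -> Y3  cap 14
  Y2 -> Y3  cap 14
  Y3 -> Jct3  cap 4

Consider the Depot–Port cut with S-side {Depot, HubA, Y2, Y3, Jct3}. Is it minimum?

No — its capacity is 16, but the minimum cut has capacity 11.

Given cut capacity: 7 + 9 = 16.
Augment Depot→HubA→Y3→HubC→Port: bottleneck 7, flow now 7.
Augment Depot→HubA→Y3→Jct3→Port: bottleneck 4, flow now 11.
No augmenting path remains; maximum flow = 11.
In the residual graph, reachable from Depot: {Depot, HubA, Y2, Y3}.
Min-cut edges: Y3→HubC (7), Y3→Jct3 (4); capacity 7 + 4 = 11.
Cut capacity 16 exceeds the max flow 11, so it is not minimum.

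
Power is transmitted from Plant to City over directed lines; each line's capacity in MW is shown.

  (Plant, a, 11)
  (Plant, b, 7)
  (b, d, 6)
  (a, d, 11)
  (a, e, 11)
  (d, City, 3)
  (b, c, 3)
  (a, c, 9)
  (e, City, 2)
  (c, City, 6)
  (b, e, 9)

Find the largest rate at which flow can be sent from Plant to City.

11

Augment Plant→a→c→City: bottleneck 6, flow now 6.
Augment Plant→a→d→City: bottleneck 3, flow now 9.
Augment Plant→a→e→City: bottleneck 2, flow now 11.
No augmenting path remains; maximum flow = 11.
In the residual graph, reachable from Plant: {Plant, a, b, c, d, e}.
Min-cut edges: c→City (6), d→City (3), e→City (2); capacity 6 + 3 + 2 = 11.
This cut is saturated, so no flow can exceed 11.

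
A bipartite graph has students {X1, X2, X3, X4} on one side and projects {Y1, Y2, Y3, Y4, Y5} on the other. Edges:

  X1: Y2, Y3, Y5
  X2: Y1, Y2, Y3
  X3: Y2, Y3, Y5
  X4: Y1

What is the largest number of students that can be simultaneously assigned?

4

Unit-capacity flow: source→left, listed edges, right→sink; max matching = max flow.
Augmenting path X1→Y2 (+1); matched 1.
Augmenting path X2→Y1 (+1); matched 2.
Augmenting path X3→Y3 (+1); matched 3.
Augmenting path X4→Y1→X2→Y2→X1→Y5 (+1); matched 4.
No augmenting path remains; maximum matching = 4.
König certificate: {X1, X2, X3, X4} is a vertex cover of size 4 (every listed pair touches it), so no matching can be larger.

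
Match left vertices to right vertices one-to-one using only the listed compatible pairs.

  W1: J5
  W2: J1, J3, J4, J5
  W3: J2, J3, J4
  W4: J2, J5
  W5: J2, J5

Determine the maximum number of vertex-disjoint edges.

Unit-capacity flow: source→left, listed edges, right→sink; max matching = max flow.
Augmenting path W1→J5 (+1); matched 1.
Augmenting path W2→J1 (+1); matched 2.
Augmenting path W3→J2 (+1); matched 3.
Augmenting path W4→J2→W3→J3 (+1); matched 4.
No augmenting path remains; maximum matching = 4.
König certificate: {W2, W3, J2, J5} is a vertex cover of size 4 (every listed pair touches it), so no matching can be larger.

4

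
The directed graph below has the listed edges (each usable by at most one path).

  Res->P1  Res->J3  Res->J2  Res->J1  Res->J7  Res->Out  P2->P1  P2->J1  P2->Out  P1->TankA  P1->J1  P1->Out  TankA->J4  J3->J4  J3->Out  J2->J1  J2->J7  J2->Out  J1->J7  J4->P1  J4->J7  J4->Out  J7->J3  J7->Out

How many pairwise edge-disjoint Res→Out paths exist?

6

Assign every edge capacity 1; by Menger, the answer equals the max flow.
Path Res→Out (+1); total 1.
Path Res→P1→Out (+1); total 2.
Path Res→J3→Out (+1); total 3.
Path Res→J2→Out (+1); total 4.
Path Res→J7→Out (+1); total 5.
Path Res→J1→J7→J3→J4→Out (+1); total 6.
No residual Res→Out path; max flow = 6.
Certifying cut of size 6: {Res→J1, Res→J2, Res→J3, Res→J7, Res→Out, Res→P1}.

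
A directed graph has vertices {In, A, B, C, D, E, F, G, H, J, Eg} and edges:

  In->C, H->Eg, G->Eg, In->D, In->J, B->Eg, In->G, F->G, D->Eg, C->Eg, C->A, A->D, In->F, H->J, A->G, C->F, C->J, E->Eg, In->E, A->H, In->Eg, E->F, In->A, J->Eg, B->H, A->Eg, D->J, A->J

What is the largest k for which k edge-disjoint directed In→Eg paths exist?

Assign every edge capacity 1; by Menger, the answer equals the max flow.
Path In→Eg (+1); total 1.
Path In→A→Eg (+1); total 2.
Path In→C→Eg (+1); total 3.
Path In→D→Eg (+1); total 4.
Path In→E→Eg (+1); total 5.
Path In→G→Eg (+1); total 6.
Path In→J→Eg (+1); total 7.
No residual In→Eg path; max flow = 7.
Certifying cut of size 7: {G→Eg, In→A, In→C, In→D, In→E, In→Eg, In→J}.

7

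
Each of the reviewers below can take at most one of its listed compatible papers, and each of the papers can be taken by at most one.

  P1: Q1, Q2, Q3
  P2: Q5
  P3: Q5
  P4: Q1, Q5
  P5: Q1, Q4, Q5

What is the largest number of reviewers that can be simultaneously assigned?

4

Unit-capacity flow: source→left, listed edges, right→sink; max matching = max flow.
Augmenting path P1→Q1 (+1); matched 1.
Augmenting path P2→Q5 (+1); matched 2.
Augmenting path P5→Q4 (+1); matched 3.
Augmenting path P4→Q1→P1→Q2 (+1); matched 4.
No augmenting path remains; maximum matching = 4.
König certificate: {P1, P4, P5, Q5} is a vertex cover of size 4 (every listed pair touches it), so no matching can be larger.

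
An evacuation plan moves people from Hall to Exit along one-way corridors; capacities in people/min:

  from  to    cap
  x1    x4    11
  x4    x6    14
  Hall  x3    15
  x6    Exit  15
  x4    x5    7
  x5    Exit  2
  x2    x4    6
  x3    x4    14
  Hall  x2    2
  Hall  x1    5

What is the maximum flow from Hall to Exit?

Augment Hall→x1→x4→x5→Exit: bottleneck 2, flow now 2.
Augment Hall→x1→x4→x6→Exit: bottleneck 3, flow now 5.
Augment Hall→x2→x4→x6→Exit: bottleneck 2, flow now 7.
Augment Hall→x3→x4→x6→Exit: bottleneck 9, flow now 16.
No augmenting path remains; maximum flow = 16.
In the residual graph, reachable from Hall: {Hall, x1, x2, x3, x4, x5}.
Min-cut edges: x4→x6 (14), x5→Exit (2); capacity 14 + 2 = 16.
This cut is saturated, so no flow can exceed 16.

16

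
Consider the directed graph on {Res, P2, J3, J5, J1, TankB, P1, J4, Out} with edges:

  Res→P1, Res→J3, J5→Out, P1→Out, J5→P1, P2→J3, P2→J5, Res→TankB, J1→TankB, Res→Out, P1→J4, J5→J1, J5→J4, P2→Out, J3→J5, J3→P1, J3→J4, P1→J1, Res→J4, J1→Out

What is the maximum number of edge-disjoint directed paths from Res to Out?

3

Assign every edge capacity 1; by Menger, the answer equals the max flow.
Path Res→Out (+1); total 1.
Path Res→P1→Out (+1); total 2.
Path Res→J3→J5→Out (+1); total 3.
No residual Res→Out path; max flow = 3.
Certifying cut of size 3: {Res→J3, Res→Out, Res→P1}.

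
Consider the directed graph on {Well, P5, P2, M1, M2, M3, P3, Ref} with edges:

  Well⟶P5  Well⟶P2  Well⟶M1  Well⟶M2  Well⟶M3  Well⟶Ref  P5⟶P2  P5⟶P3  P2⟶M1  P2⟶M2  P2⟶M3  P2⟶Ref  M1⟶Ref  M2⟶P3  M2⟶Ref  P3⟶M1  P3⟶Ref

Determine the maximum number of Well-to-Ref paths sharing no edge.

Assign every edge capacity 1; by Menger, the answer equals the max flow.
Path Well→Ref (+1); total 1.
Path Well→P2→Ref (+1); total 2.
Path Well→M1→Ref (+1); total 3.
Path Well→M2→Ref (+1); total 4.
Path Well→P5→P3→Ref (+1); total 5.
No residual Well→Ref path; max flow = 5.
Certifying cut of size 5: {Well→M1, Well→M2, Well→P2, Well→P5, Well→Ref}.

5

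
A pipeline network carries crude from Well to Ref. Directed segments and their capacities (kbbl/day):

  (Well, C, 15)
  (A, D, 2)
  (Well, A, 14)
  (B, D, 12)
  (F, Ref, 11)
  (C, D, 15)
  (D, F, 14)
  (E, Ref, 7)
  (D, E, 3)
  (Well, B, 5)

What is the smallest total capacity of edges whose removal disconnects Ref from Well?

14

Augment Well→A→D→E→Ref: bottleneck 2, flow now 2.
Augment Well→B→D→E→Ref: bottleneck 1, flow now 3.
Augment Well→B→D→F→Ref: bottleneck 4, flow now 7.
Augment Well→C→D→F→Ref: bottleneck 7, flow now 14.
No augmenting path remains; maximum flow = 14.
By max-flow min-cut, the minimum cut capacity equals the max flow.
In the residual graph, reachable from Well: {Well, A, B, C, D, F}.
Min-cut edges: D→E (3), F→Ref (11); capacity 3 + 11 = 14.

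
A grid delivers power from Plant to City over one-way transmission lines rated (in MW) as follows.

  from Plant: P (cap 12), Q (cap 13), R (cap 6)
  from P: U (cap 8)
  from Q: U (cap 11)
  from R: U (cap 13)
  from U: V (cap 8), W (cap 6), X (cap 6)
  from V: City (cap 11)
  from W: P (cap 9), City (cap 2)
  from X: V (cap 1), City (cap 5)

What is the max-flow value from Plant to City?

Augment Plant→P→U→V→City: bottleneck 8, flow now 8.
Augment Plant→Q→U→W→City: bottleneck 2, flow now 10.
Augment Plant→Q→U→X→City: bottleneck 5, flow now 15.
Augment Plant→Q→U→X→V→City: bottleneck 1, flow now 16.
No augmenting path remains; maximum flow = 16.
In the residual graph, reachable from Plant: {Plant, P, Q, R, U, W}.
Min-cut edges: U→V (8), U→X (6), W→City (2); capacity 8 + 6 + 2 = 16.
This cut is saturated, so no flow can exceed 16.

16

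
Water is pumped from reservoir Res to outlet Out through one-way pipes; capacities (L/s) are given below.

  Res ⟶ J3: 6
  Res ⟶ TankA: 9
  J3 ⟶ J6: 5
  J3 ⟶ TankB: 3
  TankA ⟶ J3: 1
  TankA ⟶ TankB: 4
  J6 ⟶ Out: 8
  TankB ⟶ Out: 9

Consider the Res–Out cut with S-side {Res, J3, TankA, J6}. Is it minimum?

Given cut capacity: 3 + 4 + 8 = 15.
Augment Res→J3→J6→Out: bottleneck 5, flow now 5.
Augment Res→J3→TankB→Out: bottleneck 1, flow now 6.
Augment Res→TankA→TankB→Out: bottleneck 4, flow now 10.
Augment Res→TankA→J3→TankB→Out: bottleneck 1, flow now 11.
No augmenting path remains; maximum flow = 11.
In the residual graph, reachable from Res: {Res, TankA}.
Min-cut edges: Res→J3 (6), TankA→J3 (1), TankA→TankB (4); capacity 6 + 1 + 4 = 11.
Cut capacity 15 exceeds the max flow 11, so it is not minimum.

No — its capacity is 15, but the minimum cut has capacity 11.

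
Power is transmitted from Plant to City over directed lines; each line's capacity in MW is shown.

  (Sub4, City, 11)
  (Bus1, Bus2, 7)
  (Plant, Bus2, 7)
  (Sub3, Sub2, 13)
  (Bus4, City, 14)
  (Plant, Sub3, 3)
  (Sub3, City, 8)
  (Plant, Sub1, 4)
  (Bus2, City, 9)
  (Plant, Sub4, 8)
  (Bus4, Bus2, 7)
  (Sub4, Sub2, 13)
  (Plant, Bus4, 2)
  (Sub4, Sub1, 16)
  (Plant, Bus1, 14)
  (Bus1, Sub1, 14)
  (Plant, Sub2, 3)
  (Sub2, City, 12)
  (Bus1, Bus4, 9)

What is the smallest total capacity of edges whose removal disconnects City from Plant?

Augment Plant→Sub3→City: bottleneck 3, flow now 3.
Augment Plant→Sub4→City: bottleneck 8, flow now 11.
Augment Plant→Bus4→City: bottleneck 2, flow now 13.
Augment Plant→Sub2→City: bottleneck 3, flow now 16.
Augment Plant→Bus2→City: bottleneck 7, flow now 23.
Augment Plant→Bus1→Bus4→City: bottleneck 9, flow now 32.
Augment Plant→Bus1→Bus2→City: bottleneck 2, flow now 34.
No augmenting path remains; maximum flow = 34.
By max-flow min-cut, the minimum cut capacity equals the max flow.
In the residual graph, reachable from Plant: {Plant, Bus1, Bus2, Sub1}.
Min-cut edges: Plant→Sub3 (3), Plant→Sub4 (8), Plant→Bus4 (2), Plant→Sub2 (3), Bus1→Bus4 (9), Bus2→City (9); capacity 3 + 8 + 2 + 3 + 9 + 9 = 34.

34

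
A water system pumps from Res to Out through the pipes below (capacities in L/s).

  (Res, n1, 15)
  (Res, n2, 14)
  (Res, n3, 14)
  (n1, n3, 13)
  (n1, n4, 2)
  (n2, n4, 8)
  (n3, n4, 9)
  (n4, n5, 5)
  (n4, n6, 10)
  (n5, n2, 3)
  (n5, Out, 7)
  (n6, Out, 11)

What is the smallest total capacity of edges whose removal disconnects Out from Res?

Augment Res→n1→n4→n5→Out: bottleneck 2, flow now 2.
Augment Res→n2→n4→n5→Out: bottleneck 3, flow now 5.
Augment Res→n2→n4→n6→Out: bottleneck 5, flow now 10.
Augment Res→n3→n4→n6→Out: bottleneck 5, flow now 15.
No augmenting path remains; maximum flow = 15.
By max-flow min-cut, the minimum cut capacity equals the max flow.
In the residual graph, reachable from Res: {Res, n1, n2, n3, n4}.
Min-cut edges: n4→n5 (5), n4→n6 (10); capacity 5 + 10 = 15.

15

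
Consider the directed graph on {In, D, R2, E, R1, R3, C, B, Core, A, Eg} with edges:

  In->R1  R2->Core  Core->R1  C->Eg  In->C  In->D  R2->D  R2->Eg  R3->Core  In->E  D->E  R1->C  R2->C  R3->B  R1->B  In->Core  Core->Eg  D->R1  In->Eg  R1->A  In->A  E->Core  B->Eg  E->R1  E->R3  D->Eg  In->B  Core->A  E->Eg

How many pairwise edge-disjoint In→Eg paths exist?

6

Assign every edge capacity 1; by Menger, the answer equals the max flow.
Path In→Eg (+1); total 1.
Path In→D→Eg (+1); total 2.
Path In→E→Eg (+1); total 3.
Path In→C→Eg (+1); total 4.
Path In→B→Eg (+1); total 5.
Path In→Core→Eg (+1); total 6.
No residual In→Eg path; max flow = 6.
Certifying cut of size 6: {B→Eg, C→Eg, In→Core, In→D, In→E, In→Eg}.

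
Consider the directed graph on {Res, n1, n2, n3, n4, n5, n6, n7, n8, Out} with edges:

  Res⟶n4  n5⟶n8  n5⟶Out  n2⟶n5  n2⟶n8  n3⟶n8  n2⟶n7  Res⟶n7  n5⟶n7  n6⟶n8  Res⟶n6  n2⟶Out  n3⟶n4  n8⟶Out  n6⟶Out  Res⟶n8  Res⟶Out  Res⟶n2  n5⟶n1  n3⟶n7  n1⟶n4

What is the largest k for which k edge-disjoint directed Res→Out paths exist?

Assign every edge capacity 1; by Menger, the answer equals the max flow.
Path Res→Out (+1); total 1.
Path Res→n2→Out (+1); total 2.
Path Res→n6→Out (+1); total 3.
Path Res→n8→Out (+1); total 4.
No residual Res→Out path; max flow = 4.
Certifying cut of size 4: {Res→Out, Res→n2, Res→n6, Res→n8}.

4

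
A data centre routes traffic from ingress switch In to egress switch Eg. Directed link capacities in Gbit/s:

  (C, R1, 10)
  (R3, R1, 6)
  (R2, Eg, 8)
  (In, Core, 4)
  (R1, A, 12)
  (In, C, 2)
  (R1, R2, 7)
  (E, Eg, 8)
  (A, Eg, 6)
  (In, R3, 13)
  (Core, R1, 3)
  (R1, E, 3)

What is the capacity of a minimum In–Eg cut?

Augment In→C→R1→A→Eg: bottleneck 2, flow now 2.
Augment In→Core→R1→A→Eg: bottleneck 3, flow now 5.
Augment In→R3→R1→A→Eg: bottleneck 1, flow now 6.
Augment In→R3→R1→E→Eg: bottleneck 3, flow now 9.
Augment In→R3→R1→R2→Eg: bottleneck 2, flow now 11.
No augmenting path remains; maximum flow = 11.
By max-flow min-cut, the minimum cut capacity equals the max flow.
In the residual graph, reachable from In: {In, Core, R3}.
Min-cut edges: In→C (2), Core→R1 (3), R3→R1 (6); capacity 2 + 3 + 6 = 11.

11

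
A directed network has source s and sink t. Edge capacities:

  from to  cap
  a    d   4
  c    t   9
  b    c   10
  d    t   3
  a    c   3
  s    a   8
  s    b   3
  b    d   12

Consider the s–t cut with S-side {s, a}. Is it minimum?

No — its capacity is 10, but the minimum cut has capacity 9.

Given cut capacity: 3 + 3 + 4 = 10.
Augment s→a→c→t: bottleneck 3, flow now 3.
Augment s→a→d→t: bottleneck 3, flow now 6.
Augment s→b→c→t: bottleneck 3, flow now 9.
No augmenting path remains; maximum flow = 9.
In the residual graph, reachable from s: {s, a, d}.
Min-cut edges: s→b (3), a→c (3), d→t (3); capacity 3 + 3 + 3 = 9.
Cut capacity 10 exceeds the max flow 9, so it is not minimum.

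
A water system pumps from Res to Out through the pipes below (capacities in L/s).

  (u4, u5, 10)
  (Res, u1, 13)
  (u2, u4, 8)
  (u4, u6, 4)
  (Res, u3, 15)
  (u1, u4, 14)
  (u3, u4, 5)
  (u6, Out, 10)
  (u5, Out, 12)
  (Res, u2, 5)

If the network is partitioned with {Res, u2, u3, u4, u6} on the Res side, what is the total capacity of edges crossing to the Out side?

Edges leaving {Res, u2, u3, u4, u6}: Res→u1 (13), u4→u5 (10), u6→Out (10).
Cut capacity = 13 + 10 + 10 = 33.

33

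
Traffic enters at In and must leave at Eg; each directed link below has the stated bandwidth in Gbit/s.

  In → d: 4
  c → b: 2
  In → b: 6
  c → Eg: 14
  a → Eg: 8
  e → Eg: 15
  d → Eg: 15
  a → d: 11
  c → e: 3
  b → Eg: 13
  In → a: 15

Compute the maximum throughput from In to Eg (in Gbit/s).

25

Augment In→a→Eg: bottleneck 8, flow now 8.
Augment In→b→Eg: bottleneck 6, flow now 14.
Augment In→d→Eg: bottleneck 4, flow now 18.
Augment In→a→d→Eg: bottleneck 7, flow now 25.
No augmenting path remains; maximum flow = 25.
In the residual graph, reachable from In: {In}.
Min-cut edges: In→a (15), In→b (6), In→d (4); capacity 15 + 6 + 4 = 25.
This cut is saturated, so no flow can exceed 25.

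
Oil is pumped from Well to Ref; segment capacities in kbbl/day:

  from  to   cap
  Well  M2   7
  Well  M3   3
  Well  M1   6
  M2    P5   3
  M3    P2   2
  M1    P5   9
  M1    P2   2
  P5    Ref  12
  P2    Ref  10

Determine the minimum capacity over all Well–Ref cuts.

11

Augment Well→M2→P5→Ref: bottleneck 3, flow now 3.
Augment Well→M3→P2→Ref: bottleneck 2, flow now 5.
Augment Well→M1→P5→Ref: bottleneck 6, flow now 11.
No augmenting path remains; maximum flow = 11.
By max-flow min-cut, the minimum cut capacity equals the max flow.
In the residual graph, reachable from Well: {Well, M2, M3}.
Min-cut edges: Well→M1 (6), M2→P5 (3), M3→P2 (2); capacity 6 + 3 + 2 = 11.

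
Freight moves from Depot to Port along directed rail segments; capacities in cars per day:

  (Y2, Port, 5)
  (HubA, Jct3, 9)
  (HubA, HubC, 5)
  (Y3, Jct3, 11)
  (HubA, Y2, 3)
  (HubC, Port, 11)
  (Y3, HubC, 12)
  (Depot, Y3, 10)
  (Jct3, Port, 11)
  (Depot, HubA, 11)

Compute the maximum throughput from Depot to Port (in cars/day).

21

Augment Depot→Y3→Jct3→Port: bottleneck 10, flow now 10.
Augment Depot→HubA→Jct3→Port: bottleneck 1, flow now 11.
Augment Depot→HubA→Y2→Port: bottleneck 3, flow now 14.
Augment Depot→HubA→HubC→Port: bottleneck 5, flow now 19.
Augment Depot→HubA→Jct3→Y3→HubC→Port: bottleneck 2, flow now 21. (uses reverse residual edge)
No augmenting path remains; maximum flow = 21.
In the residual graph, reachable from Depot: {Depot}.
Min-cut edges: Depot→Y3 (10), Depot→HubA (11); capacity 10 + 11 = 21.
This cut is saturated, so no flow can exceed 21.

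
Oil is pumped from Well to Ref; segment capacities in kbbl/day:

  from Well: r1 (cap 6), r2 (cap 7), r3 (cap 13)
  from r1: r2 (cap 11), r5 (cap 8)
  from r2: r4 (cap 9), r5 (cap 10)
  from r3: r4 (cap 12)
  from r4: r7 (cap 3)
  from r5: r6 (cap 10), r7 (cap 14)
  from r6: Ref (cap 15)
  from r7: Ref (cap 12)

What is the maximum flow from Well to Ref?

Augment Well→r1→r5→r6→Ref: bottleneck 6, flow now 6.
Augment Well→r2→r4→r7→Ref: bottleneck 3, flow now 9.
Augment Well→r2→r5→r6→Ref: bottleneck 4, flow now 13.
Augment Well→r3→r4→r2→r5→r7→Ref: bottleneck 3, flow now 16. (uses reverse residual edge)
No augmenting path remains; maximum flow = 16.
In the residual graph, reachable from Well: {Well, r3, r4}.
Min-cut edges: Well→r1 (6), Well→r2 (7), r4→r7 (3); capacity 6 + 7 + 3 = 16.
This cut is saturated, so no flow can exceed 16.

16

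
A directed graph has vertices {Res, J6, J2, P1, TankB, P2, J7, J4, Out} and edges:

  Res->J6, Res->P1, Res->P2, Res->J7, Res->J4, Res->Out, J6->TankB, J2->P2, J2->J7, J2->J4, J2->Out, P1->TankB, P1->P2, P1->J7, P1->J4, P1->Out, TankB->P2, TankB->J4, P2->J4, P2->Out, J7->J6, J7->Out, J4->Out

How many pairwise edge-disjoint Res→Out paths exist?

Assign every edge capacity 1; by Menger, the answer equals the max flow.
Path Res→Out (+1); total 1.
Path Res→P1→Out (+1); total 2.
Path Res→P2→Out (+1); total 3.
Path Res→J7→Out (+1); total 4.
Path Res→J4→Out (+1); total 5.
No residual Res→Out path; max flow = 5.
Certifying cut of size 5: {J4→Out, P2→Out, Res→J7, Res→Out, Res→P1}.

5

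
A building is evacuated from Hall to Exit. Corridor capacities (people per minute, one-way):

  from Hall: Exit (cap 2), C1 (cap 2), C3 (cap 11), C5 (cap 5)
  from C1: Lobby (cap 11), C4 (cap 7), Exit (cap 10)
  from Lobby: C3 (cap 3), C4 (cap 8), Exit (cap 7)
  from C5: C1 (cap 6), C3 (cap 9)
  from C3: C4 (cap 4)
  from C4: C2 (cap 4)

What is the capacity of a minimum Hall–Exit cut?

Augment Hall→Exit: bottleneck 2, flow now 2.
Augment Hall→C1→Exit: bottleneck 2, flow now 4.
Augment Hall→C5→C1→Exit: bottleneck 5, flow now 9.
No augmenting path remains; maximum flow = 9.
By max-flow min-cut, the minimum cut capacity equals the max flow.
In the residual graph, reachable from Hall: {Hall, C3, C4, C2}.
Min-cut edges: Hall→C1 (2), Hall→C5 (5), Hall→Exit (2); capacity 2 + 5 + 2 = 9.

9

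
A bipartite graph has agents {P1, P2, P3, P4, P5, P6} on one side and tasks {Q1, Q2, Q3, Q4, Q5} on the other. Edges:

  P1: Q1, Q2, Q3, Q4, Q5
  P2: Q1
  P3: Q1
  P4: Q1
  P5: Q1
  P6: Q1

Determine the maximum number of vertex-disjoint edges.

Unit-capacity flow: source→left, listed edges, right→sink; max matching = max flow.
Augmenting path P1→Q1 (+1); matched 1.
Augmenting path P2→Q1→P1→Q2 (+1); matched 2.
No augmenting path remains; maximum matching = 2.
König certificate: {P1, Q1} is a vertex cover of size 2 (every listed pair touches it), so no matching can be larger.

2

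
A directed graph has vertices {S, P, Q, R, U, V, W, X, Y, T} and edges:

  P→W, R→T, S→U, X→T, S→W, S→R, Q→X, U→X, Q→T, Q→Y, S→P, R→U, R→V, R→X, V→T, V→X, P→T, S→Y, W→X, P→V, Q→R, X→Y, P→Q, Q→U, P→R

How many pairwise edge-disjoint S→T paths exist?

3

Assign every edge capacity 1; by Menger, the answer equals the max flow.
Path S→P→T (+1); total 1.
Path S→R→T (+1); total 2.
Path S→U→X→T (+1); total 3.
No residual S→T path; max flow = 3.
Certifying cut of size 3: {S→P, S→R, X→T}.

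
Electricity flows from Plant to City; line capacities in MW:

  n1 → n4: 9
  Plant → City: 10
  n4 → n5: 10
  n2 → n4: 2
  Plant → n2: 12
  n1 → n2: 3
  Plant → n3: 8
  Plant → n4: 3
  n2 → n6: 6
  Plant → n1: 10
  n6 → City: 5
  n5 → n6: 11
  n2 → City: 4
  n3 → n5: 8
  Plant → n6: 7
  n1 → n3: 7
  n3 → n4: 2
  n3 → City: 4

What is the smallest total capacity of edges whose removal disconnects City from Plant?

23

Augment Plant→City: bottleneck 10, flow now 10.
Augment Plant→n2→City: bottleneck 4, flow now 14.
Augment Plant→n3→City: bottleneck 4, flow now 18.
Augment Plant→n6→City: bottleneck 5, flow now 23.
No augmenting path remains; maximum flow = 23.
By max-flow min-cut, the minimum cut capacity equals the max flow.
In the residual graph, reachable from Plant: {Plant, n1, n2, n3, n4, n5, n6}.
Min-cut edges: Plant→City (10), n2→City (4), n3→City (4), n6→City (5); capacity 10 + 4 + 4 + 5 = 23.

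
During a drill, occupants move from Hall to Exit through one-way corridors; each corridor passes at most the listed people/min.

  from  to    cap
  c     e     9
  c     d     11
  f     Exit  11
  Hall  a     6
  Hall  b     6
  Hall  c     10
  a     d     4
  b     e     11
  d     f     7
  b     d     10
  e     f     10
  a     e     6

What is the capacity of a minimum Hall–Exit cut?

11

Augment Hall→a→d→f→Exit: bottleneck 4, flow now 4.
Augment Hall→a→e→f→Exit: bottleneck 2, flow now 6.
Augment Hall→b→d→f→Exit: bottleneck 3, flow now 9.
Augment Hall→b→e→f→Exit: bottleneck 2, flow now 11.
No augmenting path remains; maximum flow = 11.
By max-flow min-cut, the minimum cut capacity equals the max flow.
In the residual graph, reachable from Hall: {Hall, a, b, c, d, e, f}.
Min-cut edges: f→Exit (11); capacity 11 = 11.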